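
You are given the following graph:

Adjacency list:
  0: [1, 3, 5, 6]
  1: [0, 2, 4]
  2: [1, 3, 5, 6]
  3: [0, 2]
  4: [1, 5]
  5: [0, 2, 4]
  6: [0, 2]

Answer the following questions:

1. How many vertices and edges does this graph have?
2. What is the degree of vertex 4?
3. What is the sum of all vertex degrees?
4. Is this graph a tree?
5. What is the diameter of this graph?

Count: 7 vertices, 10 edges.
Vertex 4 has neighbors [1, 5], degree = 2.
Handshaking lemma: 2 * 10 = 20.
A tree on 7 vertices has 6 edges. This graph has 10 edges (4 extra). Not a tree.
Diameter (longest shortest path) = 3.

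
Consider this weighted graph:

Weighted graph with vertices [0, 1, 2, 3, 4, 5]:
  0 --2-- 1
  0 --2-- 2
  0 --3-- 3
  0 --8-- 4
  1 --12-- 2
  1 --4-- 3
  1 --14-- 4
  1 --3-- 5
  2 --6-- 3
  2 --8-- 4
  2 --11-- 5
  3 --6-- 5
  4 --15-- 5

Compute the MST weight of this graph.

Applying Kruskal's algorithm (sort edges by weight, add if no cycle):
  Add (0,1) w=2
  Add (0,2) w=2
  Add (0,3) w=3
  Add (1,5) w=3
  Skip (1,3) w=4 (creates cycle)
  Skip (2,3) w=6 (creates cycle)
  Skip (3,5) w=6 (creates cycle)
  Add (0,4) w=8
  Skip (2,4) w=8 (creates cycle)
  Skip (2,5) w=11 (creates cycle)
  Skip (1,2) w=12 (creates cycle)
  Skip (1,4) w=14 (creates cycle)
  Skip (4,5) w=15 (creates cycle)
MST weight = 18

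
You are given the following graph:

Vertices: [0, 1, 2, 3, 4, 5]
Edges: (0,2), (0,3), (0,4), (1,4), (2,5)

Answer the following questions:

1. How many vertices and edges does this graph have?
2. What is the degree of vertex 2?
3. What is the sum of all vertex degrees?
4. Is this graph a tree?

Count: 6 vertices, 5 edges.
Vertex 2 has neighbors [0, 5], degree = 2.
Handshaking lemma: 2 * 5 = 10.
A graph is a tree iff it is connected and has exactly n-1 edges. This graph is connected (all 6 vertices in one component) and has 6-1 = 5 edges. It is a tree.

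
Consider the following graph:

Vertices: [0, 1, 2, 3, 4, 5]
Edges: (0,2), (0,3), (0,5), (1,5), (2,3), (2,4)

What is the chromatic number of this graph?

The graph has a maximum clique of size 3 (lower bound on chromatic number).
A valid 3-coloring: {0: 0, 1: 0, 2: 1, 3: 2, 4: 0, 5: 1}.
Chromatic number = 3.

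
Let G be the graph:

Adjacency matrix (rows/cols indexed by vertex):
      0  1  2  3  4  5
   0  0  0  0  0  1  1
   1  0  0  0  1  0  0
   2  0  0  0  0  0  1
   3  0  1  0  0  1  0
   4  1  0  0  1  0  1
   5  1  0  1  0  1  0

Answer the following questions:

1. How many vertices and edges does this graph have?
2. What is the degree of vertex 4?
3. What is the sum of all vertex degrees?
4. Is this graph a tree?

Count: 6 vertices, 6 edges.
Vertex 4 has neighbors [0, 3, 5], degree = 3.
Handshaking lemma: 2 * 6 = 12.
A tree on 6 vertices has 5 edges. This graph has 6 edges (1 extra). Not a tree.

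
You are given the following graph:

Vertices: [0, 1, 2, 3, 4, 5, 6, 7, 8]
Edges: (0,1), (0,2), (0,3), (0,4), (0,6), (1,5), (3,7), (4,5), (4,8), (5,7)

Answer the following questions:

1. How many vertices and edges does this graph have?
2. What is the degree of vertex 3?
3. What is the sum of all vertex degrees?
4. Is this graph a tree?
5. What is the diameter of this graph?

Count: 9 vertices, 10 edges.
Vertex 3 has neighbors [0, 7], degree = 2.
Handshaking lemma: 2 * 10 = 20.
A tree on 9 vertices has 8 edges. This graph has 10 edges (2 extra). Not a tree.
Diameter (longest shortest path) = 3.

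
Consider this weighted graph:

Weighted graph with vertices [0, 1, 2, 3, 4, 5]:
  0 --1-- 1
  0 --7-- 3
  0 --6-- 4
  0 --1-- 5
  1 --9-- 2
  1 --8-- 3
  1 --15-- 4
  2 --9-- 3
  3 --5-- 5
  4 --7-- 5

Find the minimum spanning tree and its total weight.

Applying Kruskal's algorithm (sort edges by weight, add if no cycle):
  Add (0,1) w=1
  Add (0,5) w=1
  Add (3,5) w=5
  Add (0,4) w=6
  Skip (0,3) w=7 (creates cycle)
  Skip (4,5) w=7 (creates cycle)
  Skip (1,3) w=8 (creates cycle)
  Add (1,2) w=9
  Skip (2,3) w=9 (creates cycle)
  Skip (1,4) w=15 (creates cycle)
MST weight = 22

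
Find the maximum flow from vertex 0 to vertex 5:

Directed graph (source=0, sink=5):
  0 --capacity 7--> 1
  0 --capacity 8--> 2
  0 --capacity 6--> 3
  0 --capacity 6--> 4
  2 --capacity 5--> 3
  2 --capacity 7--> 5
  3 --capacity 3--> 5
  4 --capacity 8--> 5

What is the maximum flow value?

Computing max flow:
  Flow on (0->2): 7/8
  Flow on (0->3): 3/6
  Flow on (0->4): 6/6
  Flow on (2->5): 7/7
  Flow on (3->5): 3/3
  Flow on (4->5): 6/8
Maximum flow = 16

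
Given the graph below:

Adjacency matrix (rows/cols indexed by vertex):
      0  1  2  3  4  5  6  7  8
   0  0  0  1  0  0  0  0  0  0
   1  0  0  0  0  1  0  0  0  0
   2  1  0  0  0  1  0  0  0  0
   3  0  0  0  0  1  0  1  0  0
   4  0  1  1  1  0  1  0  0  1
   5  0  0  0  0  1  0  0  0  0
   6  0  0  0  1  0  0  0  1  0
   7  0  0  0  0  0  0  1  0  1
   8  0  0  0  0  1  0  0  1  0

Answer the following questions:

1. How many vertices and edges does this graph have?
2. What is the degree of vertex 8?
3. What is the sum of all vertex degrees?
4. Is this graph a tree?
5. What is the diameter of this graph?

Count: 9 vertices, 9 edges.
Vertex 8 has neighbors [4, 7], degree = 2.
Handshaking lemma: 2 * 9 = 18.
A tree on 9 vertices has 8 edges. This graph has 9 edges (1 extra). Not a tree.
Diameter (longest shortest path) = 4.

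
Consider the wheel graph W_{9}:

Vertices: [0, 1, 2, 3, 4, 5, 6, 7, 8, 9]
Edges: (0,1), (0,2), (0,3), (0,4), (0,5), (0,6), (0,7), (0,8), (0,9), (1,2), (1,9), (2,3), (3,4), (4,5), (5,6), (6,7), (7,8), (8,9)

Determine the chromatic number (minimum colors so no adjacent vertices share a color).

W_{9} = C_{9} plus a hub adjacent to every cycle vertex.
The outer cycle needs 3 colors (odd cycle); the hub is adjacent to all of them so needs a fresh color.
Chromatic number = 3 + 1 = 4.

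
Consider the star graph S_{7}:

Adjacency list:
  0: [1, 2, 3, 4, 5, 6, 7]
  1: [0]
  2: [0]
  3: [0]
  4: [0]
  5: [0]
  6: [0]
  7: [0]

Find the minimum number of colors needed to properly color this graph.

S_{7} has one hub adjacent to 7 leaves; leaves are pairwise non-adjacent.
Color the hub 0 and every leaf 1.
Chromatic number = 2.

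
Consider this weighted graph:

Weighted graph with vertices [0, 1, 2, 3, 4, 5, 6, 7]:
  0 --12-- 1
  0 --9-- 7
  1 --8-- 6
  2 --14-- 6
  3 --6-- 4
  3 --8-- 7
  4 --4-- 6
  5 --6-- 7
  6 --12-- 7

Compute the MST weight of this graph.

Applying Kruskal's algorithm (sort edges by weight, add if no cycle):
  Add (4,6) w=4
  Add (3,4) w=6
  Add (5,7) w=6
  Add (1,6) w=8
  Add (3,7) w=8
  Add (0,7) w=9
  Skip (0,1) w=12 (creates cycle)
  Skip (6,7) w=12 (creates cycle)
  Add (2,6) w=14
MST weight = 55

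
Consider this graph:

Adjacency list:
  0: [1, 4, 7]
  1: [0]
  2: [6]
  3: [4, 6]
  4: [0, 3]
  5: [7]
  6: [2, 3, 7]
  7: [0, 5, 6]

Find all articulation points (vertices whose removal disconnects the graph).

An articulation point is a vertex whose removal disconnects the graph.
Articulation points: [0, 6, 7]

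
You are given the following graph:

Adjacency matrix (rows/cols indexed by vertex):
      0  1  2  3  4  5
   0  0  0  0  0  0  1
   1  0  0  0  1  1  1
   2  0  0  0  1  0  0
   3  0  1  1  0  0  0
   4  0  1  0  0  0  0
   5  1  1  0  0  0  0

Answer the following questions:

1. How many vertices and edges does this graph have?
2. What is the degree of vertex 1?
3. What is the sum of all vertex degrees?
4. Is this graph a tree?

Count: 6 vertices, 5 edges.
Vertex 1 has neighbors [3, 4, 5], degree = 3.
Handshaking lemma: 2 * 5 = 10.
A graph is a tree iff it is connected and has exactly n-1 edges. This graph is connected (all 6 vertices in one component) and has 6-1 = 5 edges. It is a tree.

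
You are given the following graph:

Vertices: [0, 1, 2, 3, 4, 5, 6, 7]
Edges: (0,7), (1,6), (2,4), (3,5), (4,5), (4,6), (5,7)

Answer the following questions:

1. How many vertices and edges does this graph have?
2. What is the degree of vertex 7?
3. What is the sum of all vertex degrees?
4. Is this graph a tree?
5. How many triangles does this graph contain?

Count: 8 vertices, 7 edges.
Vertex 7 has neighbors [0, 5], degree = 2.
Handshaking lemma: 2 * 7 = 14.
A graph is a tree iff it is connected and has exactly n-1 edges. This graph is connected (all 8 vertices in one component) and has 8-1 = 7 edges. It is a tree.
Number of triangles = 0.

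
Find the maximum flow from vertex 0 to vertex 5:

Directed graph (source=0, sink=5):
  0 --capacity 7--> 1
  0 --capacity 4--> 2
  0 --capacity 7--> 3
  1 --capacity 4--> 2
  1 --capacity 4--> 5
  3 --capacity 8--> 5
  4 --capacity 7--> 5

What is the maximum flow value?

Computing max flow:
  Flow on (0->1): 4/7
  Flow on (0->3): 7/7
  Flow on (1->5): 4/4
  Flow on (3->5): 7/8
Maximum flow = 11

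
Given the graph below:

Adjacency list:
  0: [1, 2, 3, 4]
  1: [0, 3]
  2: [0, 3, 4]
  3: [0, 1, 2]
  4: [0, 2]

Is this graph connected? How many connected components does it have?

Checking connectivity: the graph has 1 connected component(s).
All vertices are reachable from each other. The graph IS connected.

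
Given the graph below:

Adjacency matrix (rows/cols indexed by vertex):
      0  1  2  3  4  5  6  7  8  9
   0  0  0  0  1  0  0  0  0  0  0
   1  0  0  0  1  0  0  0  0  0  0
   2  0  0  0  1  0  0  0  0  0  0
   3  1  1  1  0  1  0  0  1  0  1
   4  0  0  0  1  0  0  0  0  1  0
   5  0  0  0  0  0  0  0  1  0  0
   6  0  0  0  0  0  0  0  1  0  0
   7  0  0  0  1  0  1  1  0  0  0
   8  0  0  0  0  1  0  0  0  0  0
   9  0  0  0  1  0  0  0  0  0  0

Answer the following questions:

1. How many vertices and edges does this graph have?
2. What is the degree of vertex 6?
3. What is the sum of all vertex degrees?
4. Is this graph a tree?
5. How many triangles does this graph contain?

Count: 10 vertices, 9 edges.
Vertex 6 has neighbors [7], degree = 1.
Handshaking lemma: 2 * 9 = 18.
A graph is a tree iff it is connected and has exactly n-1 edges. This graph is connected (all 10 vertices in one component) and has 10-1 = 9 edges. It is a tree.
Number of triangles = 0.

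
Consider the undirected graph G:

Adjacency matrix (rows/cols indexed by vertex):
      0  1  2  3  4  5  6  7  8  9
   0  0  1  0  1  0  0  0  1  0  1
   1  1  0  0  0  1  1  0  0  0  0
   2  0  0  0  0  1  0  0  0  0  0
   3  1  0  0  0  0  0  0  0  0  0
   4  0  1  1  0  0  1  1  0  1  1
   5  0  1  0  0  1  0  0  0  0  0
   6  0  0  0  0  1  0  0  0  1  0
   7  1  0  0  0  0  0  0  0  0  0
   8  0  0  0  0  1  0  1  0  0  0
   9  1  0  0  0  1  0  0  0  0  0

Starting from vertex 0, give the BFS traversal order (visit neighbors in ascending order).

BFS from vertex 0 (neighbors processed in ascending order):
Visit order: 0, 1, 3, 7, 9, 4, 5, 2, 6, 8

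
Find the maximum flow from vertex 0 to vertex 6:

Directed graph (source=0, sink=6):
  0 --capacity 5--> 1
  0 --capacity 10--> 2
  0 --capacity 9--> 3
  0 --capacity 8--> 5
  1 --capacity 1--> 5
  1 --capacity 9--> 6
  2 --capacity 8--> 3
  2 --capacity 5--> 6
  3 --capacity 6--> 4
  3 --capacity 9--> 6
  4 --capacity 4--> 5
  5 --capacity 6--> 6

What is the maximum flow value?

Computing max flow:
  Flow on (0->1): 5/5
  Flow on (0->2): 10/10
  Flow on (0->3): 8/9
  Flow on (0->5): 2/8
  Flow on (1->6): 5/9
  Flow on (2->3): 5/8
  Flow on (2->6): 5/5
  Flow on (3->4): 4/6
  Flow on (3->6): 9/9
  Flow on (4->5): 4/4
  Flow on (5->6): 6/6
Maximum flow = 25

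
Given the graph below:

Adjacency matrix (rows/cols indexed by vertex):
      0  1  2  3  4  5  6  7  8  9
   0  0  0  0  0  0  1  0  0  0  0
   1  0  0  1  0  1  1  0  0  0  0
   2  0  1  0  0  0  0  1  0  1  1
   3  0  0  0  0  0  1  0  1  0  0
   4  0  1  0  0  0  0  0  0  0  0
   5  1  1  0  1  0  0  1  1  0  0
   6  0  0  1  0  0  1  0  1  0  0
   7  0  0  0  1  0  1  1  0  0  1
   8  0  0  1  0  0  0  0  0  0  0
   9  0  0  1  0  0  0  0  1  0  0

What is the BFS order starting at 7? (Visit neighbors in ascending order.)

BFS from vertex 7 (neighbors processed in ascending order):
Visit order: 7, 3, 5, 6, 9, 0, 1, 2, 4, 8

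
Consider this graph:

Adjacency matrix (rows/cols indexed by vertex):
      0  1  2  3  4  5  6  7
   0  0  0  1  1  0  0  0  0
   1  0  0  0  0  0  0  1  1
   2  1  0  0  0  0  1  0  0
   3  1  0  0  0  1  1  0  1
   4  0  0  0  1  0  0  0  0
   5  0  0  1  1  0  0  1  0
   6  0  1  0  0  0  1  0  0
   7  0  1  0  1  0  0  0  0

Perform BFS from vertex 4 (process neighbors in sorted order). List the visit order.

BFS from vertex 4 (neighbors processed in ascending order):
Visit order: 4, 3, 0, 5, 7, 2, 6, 1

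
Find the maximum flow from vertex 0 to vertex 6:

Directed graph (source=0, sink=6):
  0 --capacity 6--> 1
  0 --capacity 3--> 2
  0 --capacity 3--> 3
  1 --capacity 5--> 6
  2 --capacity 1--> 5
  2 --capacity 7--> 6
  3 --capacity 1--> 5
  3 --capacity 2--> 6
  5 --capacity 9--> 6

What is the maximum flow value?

Computing max flow:
  Flow on (0->1): 5/6
  Flow on (0->2): 3/3
  Flow on (0->3): 3/3
  Flow on (1->6): 5/5
  Flow on (2->6): 3/7
  Flow on (3->5): 1/1
  Flow on (3->6): 2/2
  Flow on (5->6): 1/9
Maximum flow = 11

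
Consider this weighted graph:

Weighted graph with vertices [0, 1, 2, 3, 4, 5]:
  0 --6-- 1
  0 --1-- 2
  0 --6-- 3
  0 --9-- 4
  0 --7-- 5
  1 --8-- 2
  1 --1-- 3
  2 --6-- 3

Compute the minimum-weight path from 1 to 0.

Using Dijkstra's algorithm from vertex 1:
Shortest path: 1 -> 0
Total weight: 6 = 6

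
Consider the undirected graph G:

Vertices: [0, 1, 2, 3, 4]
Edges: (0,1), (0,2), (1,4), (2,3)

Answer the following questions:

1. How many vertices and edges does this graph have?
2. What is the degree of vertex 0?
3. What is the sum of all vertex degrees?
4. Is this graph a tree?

Count: 5 vertices, 4 edges.
Vertex 0 has neighbors [1, 2], degree = 2.
Handshaking lemma: 2 * 4 = 8.
A graph is a tree iff it is connected and has exactly n-1 edges. This graph is connected (all 5 vertices in one component) and has 5-1 = 4 edges. It is a tree.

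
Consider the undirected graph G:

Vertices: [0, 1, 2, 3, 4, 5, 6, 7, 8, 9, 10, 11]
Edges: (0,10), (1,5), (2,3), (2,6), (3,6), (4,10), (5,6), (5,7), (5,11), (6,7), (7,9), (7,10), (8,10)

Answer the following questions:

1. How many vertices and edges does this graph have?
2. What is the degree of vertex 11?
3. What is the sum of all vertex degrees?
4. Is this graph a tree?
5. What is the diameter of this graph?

Count: 12 vertices, 13 edges.
Vertex 11 has neighbors [5], degree = 1.
Handshaking lemma: 2 * 13 = 26.
A tree on 12 vertices has 11 edges. This graph has 13 edges (2 extra). Not a tree.
Diameter (longest shortest path) = 4.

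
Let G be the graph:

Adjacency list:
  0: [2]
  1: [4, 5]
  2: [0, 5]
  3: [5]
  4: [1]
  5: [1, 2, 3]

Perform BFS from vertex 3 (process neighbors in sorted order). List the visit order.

BFS from vertex 3 (neighbors processed in ascending order):
Visit order: 3, 5, 1, 2, 4, 0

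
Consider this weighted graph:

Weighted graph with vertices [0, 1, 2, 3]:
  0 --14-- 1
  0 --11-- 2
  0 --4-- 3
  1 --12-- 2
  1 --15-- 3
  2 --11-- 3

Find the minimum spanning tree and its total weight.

Applying Kruskal's algorithm (sort edges by weight, add if no cycle):
  Add (0,3) w=4
  Add (0,2) w=11
  Skip (2,3) w=11 (creates cycle)
  Add (1,2) w=12
  Skip (0,1) w=14 (creates cycle)
  Skip (1,3) w=15 (creates cycle)
MST weight = 27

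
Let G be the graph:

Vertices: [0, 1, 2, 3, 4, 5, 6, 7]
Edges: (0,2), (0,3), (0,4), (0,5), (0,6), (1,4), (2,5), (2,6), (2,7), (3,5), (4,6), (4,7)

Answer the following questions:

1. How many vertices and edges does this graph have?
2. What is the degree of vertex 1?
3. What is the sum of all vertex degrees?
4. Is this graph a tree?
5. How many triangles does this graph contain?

Count: 8 vertices, 12 edges.
Vertex 1 has neighbors [4], degree = 1.
Handshaking lemma: 2 * 12 = 24.
A tree on 8 vertices has 7 edges. This graph has 12 edges (5 extra). Not a tree.
Number of triangles = 4.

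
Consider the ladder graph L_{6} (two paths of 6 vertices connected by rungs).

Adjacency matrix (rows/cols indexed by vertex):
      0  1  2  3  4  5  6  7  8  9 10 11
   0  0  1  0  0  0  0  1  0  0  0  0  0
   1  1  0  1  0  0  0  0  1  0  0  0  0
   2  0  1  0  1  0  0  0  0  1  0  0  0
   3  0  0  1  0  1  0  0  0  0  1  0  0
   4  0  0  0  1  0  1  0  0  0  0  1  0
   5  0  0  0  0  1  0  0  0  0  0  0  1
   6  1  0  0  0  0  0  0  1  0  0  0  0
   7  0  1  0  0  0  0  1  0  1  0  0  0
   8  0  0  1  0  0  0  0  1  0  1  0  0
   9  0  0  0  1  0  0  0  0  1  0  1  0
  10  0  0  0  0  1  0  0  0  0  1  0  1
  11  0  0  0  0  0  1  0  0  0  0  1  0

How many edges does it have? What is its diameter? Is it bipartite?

Ladder graph L_{6}: 6 rungs + 2 * (6-1) path edges = 6 + 10 = 16 edges.
Diameter = 6.
Ladder graphs are bipartite (alternating coloring along each path).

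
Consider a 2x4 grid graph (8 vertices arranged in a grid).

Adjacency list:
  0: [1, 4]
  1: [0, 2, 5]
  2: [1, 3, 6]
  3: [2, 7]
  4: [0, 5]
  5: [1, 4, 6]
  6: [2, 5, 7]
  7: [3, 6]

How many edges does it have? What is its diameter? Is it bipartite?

A 2x4 grid has 4 vertical edges and 6 horizontal edges.
Total edges = 4 + 6 = 10.
Diameter = (2-1) + (4-1) = 4 (corner to opposite corner).
Grid graphs are bipartite (checkerboard coloring).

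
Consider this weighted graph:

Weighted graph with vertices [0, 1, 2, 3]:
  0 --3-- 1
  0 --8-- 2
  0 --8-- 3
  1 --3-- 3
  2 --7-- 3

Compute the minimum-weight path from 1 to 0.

Using Dijkstra's algorithm from vertex 1:
Shortest path: 1 -> 0
Total weight: 3 = 3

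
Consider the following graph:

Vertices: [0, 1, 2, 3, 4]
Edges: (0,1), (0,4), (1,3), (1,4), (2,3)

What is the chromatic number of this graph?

The graph has a maximum clique of size 3 (lower bound on chromatic number).
A valid 3-coloring: {0: 1, 1: 0, 2: 0, 3: 1, 4: 2}.
Chromatic number = 3.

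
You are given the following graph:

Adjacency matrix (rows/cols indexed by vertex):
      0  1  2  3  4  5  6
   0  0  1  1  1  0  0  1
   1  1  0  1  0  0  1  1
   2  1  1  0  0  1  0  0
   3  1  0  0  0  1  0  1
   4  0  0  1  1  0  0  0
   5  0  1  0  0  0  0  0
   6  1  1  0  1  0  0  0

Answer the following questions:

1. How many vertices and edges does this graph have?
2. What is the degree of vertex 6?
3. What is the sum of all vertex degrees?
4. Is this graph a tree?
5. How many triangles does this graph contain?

Count: 7 vertices, 10 edges.
Vertex 6 has neighbors [0, 1, 3], degree = 3.
Handshaking lemma: 2 * 10 = 20.
A tree on 7 vertices has 6 edges. This graph has 10 edges (4 extra). Not a tree.
Number of triangles = 3.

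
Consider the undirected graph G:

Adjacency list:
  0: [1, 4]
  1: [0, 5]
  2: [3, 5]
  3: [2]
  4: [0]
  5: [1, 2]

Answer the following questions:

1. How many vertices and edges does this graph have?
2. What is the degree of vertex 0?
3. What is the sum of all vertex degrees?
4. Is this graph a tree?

Count: 6 vertices, 5 edges.
Vertex 0 has neighbors [1, 4], degree = 2.
Handshaking lemma: 2 * 5 = 10.
A graph is a tree iff it is connected and has exactly n-1 edges. This graph is connected (all 6 vertices in one component) and has 6-1 = 5 edges. It is a tree.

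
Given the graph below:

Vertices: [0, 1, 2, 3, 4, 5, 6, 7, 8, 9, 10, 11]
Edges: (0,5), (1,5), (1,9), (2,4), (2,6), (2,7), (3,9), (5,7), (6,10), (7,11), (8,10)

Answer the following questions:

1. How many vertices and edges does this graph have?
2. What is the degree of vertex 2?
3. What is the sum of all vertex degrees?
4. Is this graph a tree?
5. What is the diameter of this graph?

Count: 12 vertices, 11 edges.
Vertex 2 has neighbors [4, 6, 7], degree = 3.
Handshaking lemma: 2 * 11 = 22.
A graph is a tree iff it is connected and has exactly n-1 edges. This graph is connected (all 12 vertices in one component) and has 12-1 = 11 edges. It is a tree.
Diameter (longest shortest path) = 8.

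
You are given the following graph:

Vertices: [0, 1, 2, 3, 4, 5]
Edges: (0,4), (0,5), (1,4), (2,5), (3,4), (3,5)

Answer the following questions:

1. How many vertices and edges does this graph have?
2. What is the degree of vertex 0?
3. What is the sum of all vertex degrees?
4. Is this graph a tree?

Count: 6 vertices, 6 edges.
Vertex 0 has neighbors [4, 5], degree = 2.
Handshaking lemma: 2 * 6 = 12.
A tree on 6 vertices has 5 edges. This graph has 6 edges (1 extra). Not a tree.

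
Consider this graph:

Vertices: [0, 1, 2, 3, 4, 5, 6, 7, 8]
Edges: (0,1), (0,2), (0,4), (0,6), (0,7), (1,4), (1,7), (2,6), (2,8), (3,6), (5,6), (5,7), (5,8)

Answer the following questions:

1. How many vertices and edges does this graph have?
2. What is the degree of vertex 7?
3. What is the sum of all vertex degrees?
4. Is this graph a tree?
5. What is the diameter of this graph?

Count: 9 vertices, 13 edges.
Vertex 7 has neighbors [0, 1, 5], degree = 3.
Handshaking lemma: 2 * 13 = 26.
A tree on 9 vertices has 8 edges. This graph has 13 edges (5 extra). Not a tree.
Diameter (longest shortest path) = 3.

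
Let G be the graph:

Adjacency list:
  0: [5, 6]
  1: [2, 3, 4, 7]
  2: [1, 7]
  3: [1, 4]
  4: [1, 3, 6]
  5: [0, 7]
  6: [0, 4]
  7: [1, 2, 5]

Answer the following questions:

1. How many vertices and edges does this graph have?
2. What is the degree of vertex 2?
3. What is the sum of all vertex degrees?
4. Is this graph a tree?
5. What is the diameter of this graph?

Count: 8 vertices, 10 edges.
Vertex 2 has neighbors [1, 7], degree = 2.
Handshaking lemma: 2 * 10 = 20.
A tree on 8 vertices has 7 edges. This graph has 10 edges (3 extra). Not a tree.
Diameter (longest shortest path) = 3.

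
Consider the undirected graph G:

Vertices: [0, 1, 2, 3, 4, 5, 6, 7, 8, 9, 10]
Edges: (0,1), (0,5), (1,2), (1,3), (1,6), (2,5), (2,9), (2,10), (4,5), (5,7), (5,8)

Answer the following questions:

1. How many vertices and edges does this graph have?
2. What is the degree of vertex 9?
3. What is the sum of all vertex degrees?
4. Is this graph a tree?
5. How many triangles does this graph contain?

Count: 11 vertices, 11 edges.
Vertex 9 has neighbors [2], degree = 1.
Handshaking lemma: 2 * 11 = 22.
A tree on 11 vertices has 10 edges. This graph has 11 edges (1 extra). Not a tree.
Number of triangles = 0.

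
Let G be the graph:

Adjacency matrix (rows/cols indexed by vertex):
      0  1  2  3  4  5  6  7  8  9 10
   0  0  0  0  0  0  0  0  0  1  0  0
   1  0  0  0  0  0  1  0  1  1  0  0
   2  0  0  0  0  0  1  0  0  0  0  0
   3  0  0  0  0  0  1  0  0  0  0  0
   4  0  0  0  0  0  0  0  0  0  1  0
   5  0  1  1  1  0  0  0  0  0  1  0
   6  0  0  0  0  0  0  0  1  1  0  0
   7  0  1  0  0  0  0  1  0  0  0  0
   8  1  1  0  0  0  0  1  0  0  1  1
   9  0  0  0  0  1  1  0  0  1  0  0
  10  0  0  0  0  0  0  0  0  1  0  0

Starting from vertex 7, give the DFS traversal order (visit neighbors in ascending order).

DFS from vertex 7 (neighbors processed in ascending order):
Visit order: 7, 1, 5, 2, 3, 9, 4, 8, 0, 6, 10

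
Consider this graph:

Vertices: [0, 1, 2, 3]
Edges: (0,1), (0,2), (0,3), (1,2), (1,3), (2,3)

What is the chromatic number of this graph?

The graph has a maximum clique of size 4 (lower bound on chromatic number).
A valid 4-coloring: {0: 0, 1: 1, 2: 2, 3: 3}.
Chromatic number = 4.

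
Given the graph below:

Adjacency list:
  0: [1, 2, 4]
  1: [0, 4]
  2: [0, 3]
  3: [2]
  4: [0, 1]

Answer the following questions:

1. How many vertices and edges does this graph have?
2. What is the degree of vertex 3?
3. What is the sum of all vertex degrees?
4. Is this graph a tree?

Count: 5 vertices, 5 edges.
Vertex 3 has neighbors [2], degree = 1.
Handshaking lemma: 2 * 5 = 10.
A tree on 5 vertices has 4 edges. This graph has 5 edges (1 extra). Not a tree.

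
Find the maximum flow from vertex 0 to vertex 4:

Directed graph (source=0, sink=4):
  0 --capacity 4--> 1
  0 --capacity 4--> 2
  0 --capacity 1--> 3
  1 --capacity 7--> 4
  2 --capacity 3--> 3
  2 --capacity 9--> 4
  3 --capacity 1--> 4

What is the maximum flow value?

Computing max flow:
  Flow on (0->1): 4/4
  Flow on (0->2): 4/4
  Flow on (0->3): 1/1
  Flow on (1->4): 4/7
  Flow on (2->4): 4/9
  Flow on (3->4): 1/1
Maximum flow = 9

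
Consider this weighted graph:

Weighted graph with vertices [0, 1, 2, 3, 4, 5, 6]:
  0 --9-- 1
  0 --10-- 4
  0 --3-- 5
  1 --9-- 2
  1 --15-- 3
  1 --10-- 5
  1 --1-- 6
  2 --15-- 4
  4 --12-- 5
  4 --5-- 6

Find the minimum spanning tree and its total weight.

Applying Kruskal's algorithm (sort edges by weight, add if no cycle):
  Add (1,6) w=1
  Add (0,5) w=3
  Add (4,6) w=5
  Add (0,1) w=9
  Add (1,2) w=9
  Skip (0,4) w=10 (creates cycle)
  Skip (1,5) w=10 (creates cycle)
  Skip (4,5) w=12 (creates cycle)
  Add (1,3) w=15
  Skip (2,4) w=15 (creates cycle)
MST weight = 42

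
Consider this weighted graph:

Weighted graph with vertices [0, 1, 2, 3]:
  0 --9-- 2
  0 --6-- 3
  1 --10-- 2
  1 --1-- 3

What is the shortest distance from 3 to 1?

Using Dijkstra's algorithm from vertex 3:
Shortest path: 3 -> 1
Total weight: 1 = 1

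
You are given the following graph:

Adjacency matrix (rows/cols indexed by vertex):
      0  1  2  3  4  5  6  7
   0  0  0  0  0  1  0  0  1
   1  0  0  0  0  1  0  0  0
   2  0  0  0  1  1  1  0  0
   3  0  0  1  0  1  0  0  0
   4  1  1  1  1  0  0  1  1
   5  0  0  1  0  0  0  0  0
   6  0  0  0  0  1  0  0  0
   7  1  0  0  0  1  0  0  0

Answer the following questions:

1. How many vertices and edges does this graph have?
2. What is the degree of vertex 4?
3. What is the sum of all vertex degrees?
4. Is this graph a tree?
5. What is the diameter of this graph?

Count: 8 vertices, 9 edges.
Vertex 4 has neighbors [0, 1, 2, 3, 6, 7], degree = 6.
Handshaking lemma: 2 * 9 = 18.
A tree on 8 vertices has 7 edges. This graph has 9 edges (2 extra). Not a tree.
Diameter (longest shortest path) = 3.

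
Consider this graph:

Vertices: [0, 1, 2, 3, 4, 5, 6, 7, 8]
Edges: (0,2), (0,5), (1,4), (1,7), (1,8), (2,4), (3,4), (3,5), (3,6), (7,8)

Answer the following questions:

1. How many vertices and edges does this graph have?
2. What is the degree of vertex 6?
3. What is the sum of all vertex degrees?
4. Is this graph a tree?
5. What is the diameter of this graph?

Count: 9 vertices, 10 edges.
Vertex 6 has neighbors [3], degree = 1.
Handshaking lemma: 2 * 10 = 20.
A tree on 9 vertices has 8 edges. This graph has 10 edges (2 extra). Not a tree.
Diameter (longest shortest path) = 4.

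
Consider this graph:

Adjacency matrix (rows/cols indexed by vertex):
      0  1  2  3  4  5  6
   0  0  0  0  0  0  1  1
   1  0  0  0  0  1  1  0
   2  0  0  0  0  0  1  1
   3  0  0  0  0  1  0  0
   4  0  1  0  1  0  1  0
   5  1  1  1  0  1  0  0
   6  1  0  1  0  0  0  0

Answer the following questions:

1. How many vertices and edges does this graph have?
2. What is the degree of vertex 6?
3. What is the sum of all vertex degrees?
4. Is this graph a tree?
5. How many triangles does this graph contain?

Count: 7 vertices, 8 edges.
Vertex 6 has neighbors [0, 2], degree = 2.
Handshaking lemma: 2 * 8 = 16.
A tree on 7 vertices has 6 edges. This graph has 8 edges (2 extra). Not a tree.
Number of triangles = 1.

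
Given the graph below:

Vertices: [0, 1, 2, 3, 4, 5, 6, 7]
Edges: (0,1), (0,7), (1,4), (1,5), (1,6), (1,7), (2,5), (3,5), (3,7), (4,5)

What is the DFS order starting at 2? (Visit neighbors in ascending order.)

DFS from vertex 2 (neighbors processed in ascending order):
Visit order: 2, 5, 1, 0, 7, 3, 4, 6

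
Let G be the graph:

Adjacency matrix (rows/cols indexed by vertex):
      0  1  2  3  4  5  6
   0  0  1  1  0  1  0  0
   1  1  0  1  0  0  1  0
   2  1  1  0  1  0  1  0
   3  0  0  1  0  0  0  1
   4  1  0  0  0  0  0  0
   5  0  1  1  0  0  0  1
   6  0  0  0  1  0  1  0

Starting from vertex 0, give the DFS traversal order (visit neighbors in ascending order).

DFS from vertex 0 (neighbors processed in ascending order):
Visit order: 0, 1, 2, 3, 6, 5, 4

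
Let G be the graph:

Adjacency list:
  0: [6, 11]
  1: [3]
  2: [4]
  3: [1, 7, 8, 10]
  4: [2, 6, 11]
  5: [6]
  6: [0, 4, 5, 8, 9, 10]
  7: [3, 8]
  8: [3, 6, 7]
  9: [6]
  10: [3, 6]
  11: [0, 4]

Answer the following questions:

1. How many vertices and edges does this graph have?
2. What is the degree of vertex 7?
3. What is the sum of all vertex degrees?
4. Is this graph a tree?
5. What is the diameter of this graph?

Count: 12 vertices, 14 edges.
Vertex 7 has neighbors [3, 8], degree = 2.
Handshaking lemma: 2 * 14 = 28.
A tree on 12 vertices has 11 edges. This graph has 14 edges (3 extra). Not a tree.
Diameter (longest shortest path) = 5.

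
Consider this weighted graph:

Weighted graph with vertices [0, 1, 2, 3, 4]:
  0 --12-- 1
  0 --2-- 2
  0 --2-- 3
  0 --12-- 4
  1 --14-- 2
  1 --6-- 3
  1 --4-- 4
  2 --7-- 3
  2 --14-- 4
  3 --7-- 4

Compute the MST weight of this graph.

Applying Kruskal's algorithm (sort edges by weight, add if no cycle):
  Add (0,2) w=2
  Add (0,3) w=2
  Add (1,4) w=4
  Add (1,3) w=6
  Skip (2,3) w=7 (creates cycle)
  Skip (3,4) w=7 (creates cycle)
  Skip (0,1) w=12 (creates cycle)
  Skip (0,4) w=12 (creates cycle)
  Skip (1,2) w=14 (creates cycle)
  Skip (2,4) w=14 (creates cycle)
MST weight = 14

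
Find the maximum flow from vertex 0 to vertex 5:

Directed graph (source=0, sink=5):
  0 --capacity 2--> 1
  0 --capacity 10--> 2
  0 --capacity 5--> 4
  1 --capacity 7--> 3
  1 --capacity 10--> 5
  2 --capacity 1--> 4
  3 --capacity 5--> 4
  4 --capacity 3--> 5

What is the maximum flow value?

Computing max flow:
  Flow on (0->1): 2/2
  Flow on (0->2): 1/10
  Flow on (0->4): 2/5
  Flow on (1->5): 2/10
  Flow on (2->4): 1/1
  Flow on (4->5): 3/3
Maximum flow = 5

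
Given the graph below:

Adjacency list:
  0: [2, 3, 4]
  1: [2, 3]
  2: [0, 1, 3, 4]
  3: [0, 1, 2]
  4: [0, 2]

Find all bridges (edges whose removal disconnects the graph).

No bridges found. The graph is 2-edge-connected (no single edge removal disconnects it).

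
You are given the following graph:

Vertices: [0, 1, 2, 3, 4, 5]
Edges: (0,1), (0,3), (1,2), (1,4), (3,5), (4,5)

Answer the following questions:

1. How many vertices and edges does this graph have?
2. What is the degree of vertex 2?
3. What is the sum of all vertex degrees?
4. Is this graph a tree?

Count: 6 vertices, 6 edges.
Vertex 2 has neighbors [1], degree = 1.
Handshaking lemma: 2 * 6 = 12.
A tree on 6 vertices has 5 edges. This graph has 6 edges (1 extra). Not a tree.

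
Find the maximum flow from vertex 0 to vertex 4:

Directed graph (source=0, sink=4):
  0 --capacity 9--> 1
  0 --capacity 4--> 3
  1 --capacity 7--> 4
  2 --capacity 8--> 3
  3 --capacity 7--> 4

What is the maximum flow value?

Computing max flow:
  Flow on (0->1): 7/9
  Flow on (0->3): 4/4
  Flow on (1->4): 7/7
  Flow on (3->4): 4/7
Maximum flow = 11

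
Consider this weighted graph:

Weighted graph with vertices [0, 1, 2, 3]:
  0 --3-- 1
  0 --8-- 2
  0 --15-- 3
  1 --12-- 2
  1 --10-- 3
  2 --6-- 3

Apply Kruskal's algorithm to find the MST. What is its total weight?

Applying Kruskal's algorithm (sort edges by weight, add if no cycle):
  Add (0,1) w=3
  Add (2,3) w=6
  Add (0,2) w=8
  Skip (1,3) w=10 (creates cycle)
  Skip (1,2) w=12 (creates cycle)
  Skip (0,3) w=15 (creates cycle)
MST weight = 17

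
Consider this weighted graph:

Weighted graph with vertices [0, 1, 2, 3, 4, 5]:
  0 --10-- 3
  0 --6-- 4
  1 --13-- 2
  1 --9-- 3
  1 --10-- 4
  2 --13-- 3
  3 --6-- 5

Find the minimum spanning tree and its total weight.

Applying Kruskal's algorithm (sort edges by weight, add if no cycle):
  Add (0,4) w=6
  Add (3,5) w=6
  Add (1,3) w=9
  Add (0,3) w=10
  Skip (1,4) w=10 (creates cycle)
  Add (1,2) w=13
  Skip (2,3) w=13 (creates cycle)
MST weight = 44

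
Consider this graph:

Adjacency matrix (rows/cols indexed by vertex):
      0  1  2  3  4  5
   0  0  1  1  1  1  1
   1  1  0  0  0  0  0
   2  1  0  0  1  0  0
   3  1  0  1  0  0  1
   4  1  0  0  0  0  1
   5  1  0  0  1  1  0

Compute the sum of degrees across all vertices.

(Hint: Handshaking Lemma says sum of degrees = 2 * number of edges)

Count edges: 8 edges.
By Handshaking Lemma: sum of degrees = 2 * 8 = 16.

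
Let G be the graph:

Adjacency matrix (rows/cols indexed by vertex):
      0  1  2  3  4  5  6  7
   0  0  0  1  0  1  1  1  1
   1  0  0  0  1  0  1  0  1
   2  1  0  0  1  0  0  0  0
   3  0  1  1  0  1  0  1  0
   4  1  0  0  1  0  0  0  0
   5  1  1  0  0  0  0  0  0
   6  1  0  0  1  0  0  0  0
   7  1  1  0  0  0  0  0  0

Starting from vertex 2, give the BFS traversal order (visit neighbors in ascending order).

BFS from vertex 2 (neighbors processed in ascending order):
Visit order: 2, 0, 3, 4, 5, 6, 7, 1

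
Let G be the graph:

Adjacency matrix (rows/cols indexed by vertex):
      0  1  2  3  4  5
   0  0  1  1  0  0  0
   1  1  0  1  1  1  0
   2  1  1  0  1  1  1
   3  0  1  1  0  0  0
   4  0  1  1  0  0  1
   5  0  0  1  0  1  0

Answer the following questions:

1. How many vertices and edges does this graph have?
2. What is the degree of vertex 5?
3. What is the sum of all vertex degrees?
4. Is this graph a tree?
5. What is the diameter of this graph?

Count: 6 vertices, 9 edges.
Vertex 5 has neighbors [2, 4], degree = 2.
Handshaking lemma: 2 * 9 = 18.
A tree on 6 vertices has 5 edges. This graph has 9 edges (4 extra). Not a tree.
Diameter (longest shortest path) = 2.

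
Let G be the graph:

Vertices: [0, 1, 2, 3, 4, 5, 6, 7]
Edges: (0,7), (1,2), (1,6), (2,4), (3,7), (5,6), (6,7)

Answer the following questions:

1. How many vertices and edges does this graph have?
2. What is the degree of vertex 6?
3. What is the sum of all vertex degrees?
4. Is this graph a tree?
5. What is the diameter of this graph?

Count: 8 vertices, 7 edges.
Vertex 6 has neighbors [1, 5, 7], degree = 3.
Handshaking lemma: 2 * 7 = 14.
A graph is a tree iff it is connected and has exactly n-1 edges. This graph is connected (all 8 vertices in one component) and has 8-1 = 7 edges. It is a tree.
Diameter (longest shortest path) = 5.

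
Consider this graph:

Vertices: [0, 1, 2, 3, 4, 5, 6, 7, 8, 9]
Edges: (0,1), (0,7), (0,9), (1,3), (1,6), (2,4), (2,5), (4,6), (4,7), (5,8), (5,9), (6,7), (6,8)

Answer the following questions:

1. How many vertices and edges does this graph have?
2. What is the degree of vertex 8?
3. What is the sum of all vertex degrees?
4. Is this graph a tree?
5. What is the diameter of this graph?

Count: 10 vertices, 13 edges.
Vertex 8 has neighbors [5, 6], degree = 2.
Handshaking lemma: 2 * 13 = 26.
A tree on 10 vertices has 9 edges. This graph has 13 edges (4 extra). Not a tree.
Diameter (longest shortest path) = 4.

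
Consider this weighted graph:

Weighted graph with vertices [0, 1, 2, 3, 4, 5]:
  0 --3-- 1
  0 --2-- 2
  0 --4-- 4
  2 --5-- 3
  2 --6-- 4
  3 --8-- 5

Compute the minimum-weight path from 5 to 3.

Using Dijkstra's algorithm from vertex 5:
Shortest path: 5 -> 3
Total weight: 8 = 8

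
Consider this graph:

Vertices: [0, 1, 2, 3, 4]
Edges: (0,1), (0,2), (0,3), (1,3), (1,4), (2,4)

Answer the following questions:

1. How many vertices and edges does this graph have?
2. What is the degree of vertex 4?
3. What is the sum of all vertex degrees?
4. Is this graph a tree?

Count: 5 vertices, 6 edges.
Vertex 4 has neighbors [1, 2], degree = 2.
Handshaking lemma: 2 * 6 = 12.
A tree on 5 vertices has 4 edges. This graph has 6 edges (2 extra). Not a tree.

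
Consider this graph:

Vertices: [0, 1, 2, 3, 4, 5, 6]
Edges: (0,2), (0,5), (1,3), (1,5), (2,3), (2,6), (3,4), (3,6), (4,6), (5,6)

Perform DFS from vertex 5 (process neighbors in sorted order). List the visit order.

DFS from vertex 5 (neighbors processed in ascending order):
Visit order: 5, 0, 2, 3, 1, 4, 6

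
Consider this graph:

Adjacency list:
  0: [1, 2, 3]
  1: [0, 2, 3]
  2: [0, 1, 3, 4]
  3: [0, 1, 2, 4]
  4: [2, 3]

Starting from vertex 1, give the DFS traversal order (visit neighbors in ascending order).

DFS from vertex 1 (neighbors processed in ascending order):
Visit order: 1, 0, 2, 3, 4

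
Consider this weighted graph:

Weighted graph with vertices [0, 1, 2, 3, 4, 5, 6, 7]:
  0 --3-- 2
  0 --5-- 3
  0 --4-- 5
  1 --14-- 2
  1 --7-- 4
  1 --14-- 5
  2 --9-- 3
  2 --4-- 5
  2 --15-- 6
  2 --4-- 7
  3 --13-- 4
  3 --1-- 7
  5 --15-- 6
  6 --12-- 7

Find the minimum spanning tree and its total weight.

Applying Kruskal's algorithm (sort edges by weight, add if no cycle):
  Add (3,7) w=1
  Add (0,2) w=3
  Add (0,5) w=4
  Add (2,7) w=4
  Skip (2,5) w=4 (creates cycle)
  Skip (0,3) w=5 (creates cycle)
  Add (1,4) w=7
  Skip (2,3) w=9 (creates cycle)
  Add (6,7) w=12
  Add (3,4) w=13
  Skip (1,2) w=14 (creates cycle)
  Skip (1,5) w=14 (creates cycle)
  Skip (2,6) w=15 (creates cycle)
  Skip (5,6) w=15 (creates cycle)
MST weight = 44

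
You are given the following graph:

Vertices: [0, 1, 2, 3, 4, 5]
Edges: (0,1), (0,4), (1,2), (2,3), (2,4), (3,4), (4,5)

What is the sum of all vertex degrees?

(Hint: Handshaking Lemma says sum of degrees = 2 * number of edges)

Count edges: 7 edges.
By Handshaking Lemma: sum of degrees = 2 * 7 = 14.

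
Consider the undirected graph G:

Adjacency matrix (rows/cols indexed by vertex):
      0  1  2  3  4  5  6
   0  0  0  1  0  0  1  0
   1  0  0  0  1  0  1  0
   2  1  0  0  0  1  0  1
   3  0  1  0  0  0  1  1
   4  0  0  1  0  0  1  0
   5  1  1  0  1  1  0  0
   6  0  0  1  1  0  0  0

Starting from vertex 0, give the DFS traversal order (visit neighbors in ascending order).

DFS from vertex 0 (neighbors processed in ascending order):
Visit order: 0, 2, 4, 5, 1, 3, 6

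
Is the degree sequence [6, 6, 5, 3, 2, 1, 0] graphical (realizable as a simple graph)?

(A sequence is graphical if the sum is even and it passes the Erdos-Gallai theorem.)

Sum of degrees = 23. Sum is odd, so the sequence is NOT graphical.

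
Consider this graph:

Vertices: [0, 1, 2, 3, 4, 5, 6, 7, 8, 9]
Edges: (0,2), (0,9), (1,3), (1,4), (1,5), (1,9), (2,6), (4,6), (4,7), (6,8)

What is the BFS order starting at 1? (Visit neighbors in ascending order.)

BFS from vertex 1 (neighbors processed in ascending order):
Visit order: 1, 3, 4, 5, 9, 6, 7, 0, 2, 8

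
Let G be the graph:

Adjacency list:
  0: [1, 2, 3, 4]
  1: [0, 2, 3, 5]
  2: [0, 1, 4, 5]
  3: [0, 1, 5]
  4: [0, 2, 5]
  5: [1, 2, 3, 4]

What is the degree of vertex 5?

Vertex 5 has neighbors [1, 2, 3, 4], so deg(5) = 4.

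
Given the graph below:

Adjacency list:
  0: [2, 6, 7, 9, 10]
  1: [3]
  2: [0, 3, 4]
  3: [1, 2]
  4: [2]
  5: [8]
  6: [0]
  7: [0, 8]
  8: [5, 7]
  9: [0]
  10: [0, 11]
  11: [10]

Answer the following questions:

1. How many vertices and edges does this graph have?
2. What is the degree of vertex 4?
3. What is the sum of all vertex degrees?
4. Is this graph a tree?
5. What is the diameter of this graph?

Count: 12 vertices, 11 edges.
Vertex 4 has neighbors [2], degree = 1.
Handshaking lemma: 2 * 11 = 22.
A graph is a tree iff it is connected and has exactly n-1 edges. This graph is connected (all 12 vertices in one component) and has 12-1 = 11 edges. It is a tree.
Diameter (longest shortest path) = 6.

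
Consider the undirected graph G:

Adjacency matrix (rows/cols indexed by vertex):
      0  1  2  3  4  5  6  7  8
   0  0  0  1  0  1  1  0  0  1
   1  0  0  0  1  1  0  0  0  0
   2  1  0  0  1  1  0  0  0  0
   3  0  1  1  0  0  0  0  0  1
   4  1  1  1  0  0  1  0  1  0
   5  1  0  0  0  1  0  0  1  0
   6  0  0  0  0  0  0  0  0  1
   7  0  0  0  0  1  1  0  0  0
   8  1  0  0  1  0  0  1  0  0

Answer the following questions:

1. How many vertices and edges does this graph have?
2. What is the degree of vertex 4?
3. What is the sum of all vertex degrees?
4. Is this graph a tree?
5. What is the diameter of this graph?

Count: 9 vertices, 13 edges.
Vertex 4 has neighbors [0, 1, 2, 5, 7], degree = 5.
Handshaking lemma: 2 * 13 = 26.
A tree on 9 vertices has 8 edges. This graph has 13 edges (5 extra). Not a tree.
Diameter (longest shortest path) = 4.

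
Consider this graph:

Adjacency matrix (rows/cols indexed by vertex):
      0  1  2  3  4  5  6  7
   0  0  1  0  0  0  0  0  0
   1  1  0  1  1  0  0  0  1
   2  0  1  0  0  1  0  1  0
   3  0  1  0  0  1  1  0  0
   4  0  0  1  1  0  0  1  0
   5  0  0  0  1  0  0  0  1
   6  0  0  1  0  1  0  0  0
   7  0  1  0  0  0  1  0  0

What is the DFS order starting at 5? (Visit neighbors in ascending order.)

DFS from vertex 5 (neighbors processed in ascending order):
Visit order: 5, 3, 1, 0, 2, 4, 6, 7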